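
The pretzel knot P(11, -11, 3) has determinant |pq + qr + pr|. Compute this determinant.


Step 1: Compute pq + qr + pr.
pq = 11*(-11) = -121
qr = (-11)*3 = -33
pr = 11*3 = 33
pq + qr + pr = -121 + (-33) + 33 = -121
Step 2: Take absolute value.
det(P(11,-11,3)) = |-121| = 121

121


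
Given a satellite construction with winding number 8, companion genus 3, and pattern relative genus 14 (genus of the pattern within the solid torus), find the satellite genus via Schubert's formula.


Schubert: g(satellite) = g_rel(pattern) + |winding| * g(companion),
where g_rel(pattern) is the genus of the pattern relative to the solid torus.
= 14 + 8 * 3
= 14 + 24 = 38

38


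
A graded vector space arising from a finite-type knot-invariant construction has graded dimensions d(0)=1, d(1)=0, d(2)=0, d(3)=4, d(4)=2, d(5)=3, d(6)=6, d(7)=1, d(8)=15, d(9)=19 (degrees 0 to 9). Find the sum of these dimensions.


Total dimension = d(0) + d(1) + ... + d(9)
= 1 + 0 + 0 + 4 + 2 + 3 + 6 + 1 + 15 + 19
= 51

51


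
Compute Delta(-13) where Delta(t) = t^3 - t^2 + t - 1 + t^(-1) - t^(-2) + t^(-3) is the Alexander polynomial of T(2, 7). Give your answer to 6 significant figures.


Substituting t = -13 into Delta(t) = t^3 - t^2 + t - 1 + t^(-1) - t^(-2) + t^(-3):
Term values: (-2197) + (-169) + (-13) + (-1) + (-0.0769231) + (-0.00591716) + (-0.000455166)
Sum = -2380.083295
Rounded to 6 significant figures: -2380.08

-2380.08


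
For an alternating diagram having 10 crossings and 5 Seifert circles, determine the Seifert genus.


For alternating knots, g = (c - s + 1)/2.
= (10 - 5 + 1)/2
= 6/2 = 3

3


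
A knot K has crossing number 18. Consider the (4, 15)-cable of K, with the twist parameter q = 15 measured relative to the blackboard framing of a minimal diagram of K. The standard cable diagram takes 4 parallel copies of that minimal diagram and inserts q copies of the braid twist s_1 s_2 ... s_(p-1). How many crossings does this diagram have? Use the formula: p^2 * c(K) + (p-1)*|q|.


Step 1: Each of the c(K) crossings of the companion diagram becomes p*p = p^2 crossings among the p parallel strands, and each of the |q| twists s_1 s_2 ... s_(p-1) adds (p-1) crossings.
  Crossings = p^2 * c(K) + (p-1)*|q|
Step 2: = 4^2 * 18 + (4-1)*15
Step 3: = 16*18 + 3*15
Step 4: = 288 + 45 = 333

333


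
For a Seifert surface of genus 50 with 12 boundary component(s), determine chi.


chi = 2 - 2g - b
= 2 - 2*50 - 12
= 2 - 100 - 12 = -110

-110


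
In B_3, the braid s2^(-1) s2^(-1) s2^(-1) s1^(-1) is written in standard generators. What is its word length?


The word length counts the number of generators (including inverses).
Listing each generator: s2^(-1), s2^(-1), s2^(-1), s1^(-1)
There are 4 generators in this braid word.

4


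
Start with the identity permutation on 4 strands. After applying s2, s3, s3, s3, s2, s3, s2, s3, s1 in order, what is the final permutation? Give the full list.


Starting with identity [1, 2, 3, 4].
Apply generators in sequence:
  After s2: [1, 3, 2, 4]
  After s3: [1, 3, 4, 2]
  After s3: [1, 3, 2, 4]
  After s3: [1, 3, 4, 2]
  After s2: [1, 4, 3, 2]
  After s3: [1, 4, 2, 3]
  After s2: [1, 2, 4, 3]
  After s3: [1, 2, 3, 4]
  After s1: [2, 1, 3, 4]
Final permutation: [2, 1, 3, 4]

[2, 1, 3, 4]


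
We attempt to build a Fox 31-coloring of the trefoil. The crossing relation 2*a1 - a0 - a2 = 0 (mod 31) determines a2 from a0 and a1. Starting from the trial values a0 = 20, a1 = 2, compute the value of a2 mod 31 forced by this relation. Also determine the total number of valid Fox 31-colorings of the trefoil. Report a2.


Step 1: Apply the given crossing relation 2*a1 - a0 - a2 = 0 (mod 31).
  a2 = 2*a1 - a0 mod 31
  a2 = 2*2 - 20 mod 31
  a2 = 4 - 20 mod 31
  a2 = -16 mod 31 = 15
Step 2: The trefoil has determinant 3.
  Number of Fox p-colorings (p prime) is p^2 if p = 3, else p.
  Since 31 does not divide 3, only trivial (constant) colorings exist.
  (So the trial a0 = 20, a1 = 2 with a0 != a1 does NOT extend to a valid coloring of the whole trefoil: the other two crossing relations require 3*(a1 - a0) = 0 (mod 31), which fails.)
  Total colorings = 31
Step 3: a2 = 15, total Fox 31-colorings = 31

15


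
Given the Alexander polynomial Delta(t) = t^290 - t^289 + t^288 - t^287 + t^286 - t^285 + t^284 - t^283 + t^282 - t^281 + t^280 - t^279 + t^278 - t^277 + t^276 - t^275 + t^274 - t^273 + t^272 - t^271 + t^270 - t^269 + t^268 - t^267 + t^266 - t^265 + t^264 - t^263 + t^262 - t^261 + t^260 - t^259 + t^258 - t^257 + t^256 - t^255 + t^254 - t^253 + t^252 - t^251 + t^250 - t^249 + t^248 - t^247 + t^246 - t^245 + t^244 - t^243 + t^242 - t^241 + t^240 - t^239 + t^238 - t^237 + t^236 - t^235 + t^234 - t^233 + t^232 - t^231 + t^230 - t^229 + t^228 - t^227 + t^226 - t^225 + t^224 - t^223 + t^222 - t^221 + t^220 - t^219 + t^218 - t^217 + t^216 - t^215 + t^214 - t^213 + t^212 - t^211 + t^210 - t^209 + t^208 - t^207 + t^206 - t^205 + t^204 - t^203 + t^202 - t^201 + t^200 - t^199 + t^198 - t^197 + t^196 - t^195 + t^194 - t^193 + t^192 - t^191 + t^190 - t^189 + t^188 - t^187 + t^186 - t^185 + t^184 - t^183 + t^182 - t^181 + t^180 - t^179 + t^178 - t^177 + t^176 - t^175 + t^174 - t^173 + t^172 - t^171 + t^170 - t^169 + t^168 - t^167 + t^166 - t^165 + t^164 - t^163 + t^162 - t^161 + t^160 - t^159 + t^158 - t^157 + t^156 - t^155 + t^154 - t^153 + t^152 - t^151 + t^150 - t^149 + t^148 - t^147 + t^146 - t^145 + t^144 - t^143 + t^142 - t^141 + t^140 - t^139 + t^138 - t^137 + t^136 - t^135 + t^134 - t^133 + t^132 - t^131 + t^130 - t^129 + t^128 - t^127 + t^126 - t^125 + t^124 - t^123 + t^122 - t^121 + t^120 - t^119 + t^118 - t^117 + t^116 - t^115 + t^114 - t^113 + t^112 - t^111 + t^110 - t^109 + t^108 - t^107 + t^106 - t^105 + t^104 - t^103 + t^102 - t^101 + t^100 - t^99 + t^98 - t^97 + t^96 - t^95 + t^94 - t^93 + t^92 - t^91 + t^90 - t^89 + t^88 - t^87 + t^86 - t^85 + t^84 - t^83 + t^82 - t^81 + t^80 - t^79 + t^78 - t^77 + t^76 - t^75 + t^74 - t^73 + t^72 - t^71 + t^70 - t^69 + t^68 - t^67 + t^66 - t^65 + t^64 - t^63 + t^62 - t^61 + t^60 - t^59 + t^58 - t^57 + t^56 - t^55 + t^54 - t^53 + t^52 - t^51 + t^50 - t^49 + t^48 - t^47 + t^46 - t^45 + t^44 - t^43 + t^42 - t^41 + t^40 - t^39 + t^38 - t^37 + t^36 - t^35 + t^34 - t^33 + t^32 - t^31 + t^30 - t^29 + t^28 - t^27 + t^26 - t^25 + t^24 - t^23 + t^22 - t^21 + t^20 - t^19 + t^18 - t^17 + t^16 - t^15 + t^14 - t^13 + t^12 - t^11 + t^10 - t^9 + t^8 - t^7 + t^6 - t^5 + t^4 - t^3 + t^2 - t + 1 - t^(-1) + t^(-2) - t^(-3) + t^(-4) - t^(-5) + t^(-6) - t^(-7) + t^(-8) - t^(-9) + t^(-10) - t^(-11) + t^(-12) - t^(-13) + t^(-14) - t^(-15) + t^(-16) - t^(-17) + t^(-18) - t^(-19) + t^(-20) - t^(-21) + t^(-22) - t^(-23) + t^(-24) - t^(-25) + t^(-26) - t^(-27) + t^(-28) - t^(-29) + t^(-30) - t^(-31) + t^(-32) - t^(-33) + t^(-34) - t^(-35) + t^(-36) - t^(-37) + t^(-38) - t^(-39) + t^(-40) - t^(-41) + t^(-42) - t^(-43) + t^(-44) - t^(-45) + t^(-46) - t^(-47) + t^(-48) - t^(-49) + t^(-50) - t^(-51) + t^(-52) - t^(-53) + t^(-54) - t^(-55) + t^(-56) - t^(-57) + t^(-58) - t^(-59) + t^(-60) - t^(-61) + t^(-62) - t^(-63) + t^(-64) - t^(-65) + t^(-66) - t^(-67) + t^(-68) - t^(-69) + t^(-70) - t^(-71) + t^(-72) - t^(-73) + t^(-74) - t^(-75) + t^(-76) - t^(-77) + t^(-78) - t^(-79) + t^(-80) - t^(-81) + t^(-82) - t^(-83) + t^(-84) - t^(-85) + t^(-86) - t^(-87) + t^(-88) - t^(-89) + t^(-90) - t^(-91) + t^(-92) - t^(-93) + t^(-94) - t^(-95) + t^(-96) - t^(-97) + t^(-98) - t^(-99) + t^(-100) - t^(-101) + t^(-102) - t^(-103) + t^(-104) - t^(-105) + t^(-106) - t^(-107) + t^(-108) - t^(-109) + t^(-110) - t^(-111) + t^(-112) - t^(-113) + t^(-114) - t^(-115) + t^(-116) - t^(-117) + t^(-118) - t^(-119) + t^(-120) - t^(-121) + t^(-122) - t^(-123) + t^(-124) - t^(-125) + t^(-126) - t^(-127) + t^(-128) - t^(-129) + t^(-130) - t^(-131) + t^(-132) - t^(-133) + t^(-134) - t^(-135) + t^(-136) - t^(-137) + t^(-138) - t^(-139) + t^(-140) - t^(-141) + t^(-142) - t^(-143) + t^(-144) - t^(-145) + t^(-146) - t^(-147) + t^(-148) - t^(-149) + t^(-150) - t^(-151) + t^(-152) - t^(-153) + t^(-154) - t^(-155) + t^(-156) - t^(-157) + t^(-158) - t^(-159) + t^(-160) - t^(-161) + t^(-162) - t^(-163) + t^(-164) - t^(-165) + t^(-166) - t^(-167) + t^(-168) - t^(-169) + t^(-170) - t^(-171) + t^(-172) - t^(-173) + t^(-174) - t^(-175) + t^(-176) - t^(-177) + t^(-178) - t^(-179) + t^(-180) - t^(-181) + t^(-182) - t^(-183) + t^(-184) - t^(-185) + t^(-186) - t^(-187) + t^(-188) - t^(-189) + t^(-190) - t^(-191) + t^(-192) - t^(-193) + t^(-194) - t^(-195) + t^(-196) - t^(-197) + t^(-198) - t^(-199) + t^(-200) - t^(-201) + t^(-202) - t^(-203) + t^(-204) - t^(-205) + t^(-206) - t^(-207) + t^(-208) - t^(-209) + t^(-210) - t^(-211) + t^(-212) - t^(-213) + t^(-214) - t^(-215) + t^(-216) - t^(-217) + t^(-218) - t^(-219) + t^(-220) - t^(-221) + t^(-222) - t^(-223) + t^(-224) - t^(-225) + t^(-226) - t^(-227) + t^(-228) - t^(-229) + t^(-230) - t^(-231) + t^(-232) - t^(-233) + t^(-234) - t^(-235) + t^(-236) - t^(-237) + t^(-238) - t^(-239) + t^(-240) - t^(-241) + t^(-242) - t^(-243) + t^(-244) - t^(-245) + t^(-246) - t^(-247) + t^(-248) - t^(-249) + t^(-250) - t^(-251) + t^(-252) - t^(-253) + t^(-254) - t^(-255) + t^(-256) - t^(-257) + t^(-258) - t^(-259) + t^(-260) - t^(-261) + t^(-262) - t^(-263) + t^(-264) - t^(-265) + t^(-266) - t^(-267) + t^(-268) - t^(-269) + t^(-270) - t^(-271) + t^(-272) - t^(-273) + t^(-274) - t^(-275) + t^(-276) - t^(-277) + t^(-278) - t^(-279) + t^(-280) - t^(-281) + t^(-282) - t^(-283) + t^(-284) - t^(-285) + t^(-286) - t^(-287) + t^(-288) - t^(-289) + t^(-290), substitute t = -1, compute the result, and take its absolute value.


Step 1: The polynomial has 581 terms with alternating signs, exponents from 290 down to -290.
Step 2: Substitute t = -1. The i-th term has coefficient (-1)^i and exponent (m-i),
  so its value is (-1)^i * (-1)^(m-i) = (-1)^m = 1 for every i.
Step 3: All 581 terms equal 1, so Delta(-1) = 581 * (1) = 581
Step 4: |Delta(-1)| = 581

581


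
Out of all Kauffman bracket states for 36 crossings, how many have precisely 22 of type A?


We choose which 22 of 36 crossings get A-smoothings.
C(36, 22) = 36! / (22! * 14!)
= 3796297200

3796297200


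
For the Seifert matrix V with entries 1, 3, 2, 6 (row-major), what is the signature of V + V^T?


Step 1: V + V^T = [[2, 5], [5, 12]]
Step 2: trace = 14, det = -1
Step 3: Discriminant = 14^2 - 4*(-1) = 200
Step 4: Eigenvalues: 14.0711, -0.0710678
Step 5: Signature = (# positive eigenvalues) - (# negative eigenvalues) = 0

0


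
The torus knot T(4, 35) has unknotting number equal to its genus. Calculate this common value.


For a torus knot T(p,q), both the unknotting number and genus equal (p-1)(q-1)/2.
= (4-1)(35-1)/2
= 3*34/2
= 102/2 = 51

51


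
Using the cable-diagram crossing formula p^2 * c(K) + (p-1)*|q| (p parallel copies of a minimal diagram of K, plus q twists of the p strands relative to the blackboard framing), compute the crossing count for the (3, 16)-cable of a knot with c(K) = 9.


Step 1: Each of the c(K) crossings of the companion diagram becomes p*p = p^2 crossings among the p parallel strands, and each of the |q| twists s_1 s_2 ... s_(p-1) adds (p-1) crossings.
  Crossings = p^2 * c(K) + (p-1)*|q|
Step 2: = 3^2 * 9 + (3-1)*16
Step 3: = 9*9 + 2*16
Step 4: = 81 + 32 = 113

113


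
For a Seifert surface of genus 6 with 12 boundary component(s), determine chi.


chi = 2 - 2g - b
= 2 - 2*6 - 12
= 2 - 12 - 12 = -22

-22


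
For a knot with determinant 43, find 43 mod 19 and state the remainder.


Step 1: A knot is p-colorable if and only if p divides its determinant.
Step 2: Compute 43 mod 19.
43 = 2 * 19 + 5
Step 3: 43 mod 19 = 5
Step 4: The knot is 19-colorable: no

5


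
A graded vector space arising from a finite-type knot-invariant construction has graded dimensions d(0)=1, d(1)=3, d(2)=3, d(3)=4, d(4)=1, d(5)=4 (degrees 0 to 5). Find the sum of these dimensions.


Total dimension = d(0) + d(1) + ... + d(5)
= 1 + 3 + 3 + 4 + 1 + 4
= 16

16


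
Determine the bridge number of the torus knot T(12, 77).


The bridge number of T(p,q) is min(p,q).
min(12, 77) = 12

12


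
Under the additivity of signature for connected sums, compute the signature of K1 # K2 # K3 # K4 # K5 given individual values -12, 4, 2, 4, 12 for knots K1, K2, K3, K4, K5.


The signature is additive under connected sum.
signature(K1 # K2 # K3 # K4 # K5) = (-12) + (4) + (2) + (4) + (12)
= 10

10


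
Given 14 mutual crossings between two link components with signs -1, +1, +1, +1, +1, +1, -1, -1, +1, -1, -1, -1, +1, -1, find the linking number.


Step 1: Count positive crossings: 7
Step 2: Count negative crossings: 7
Step 3: Sum of signs = 7 - 7 = 0
Step 4: Linking number = sum/2 = 0/2 = 0

0


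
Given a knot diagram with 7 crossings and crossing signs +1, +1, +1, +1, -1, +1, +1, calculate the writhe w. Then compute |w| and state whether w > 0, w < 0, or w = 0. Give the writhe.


Step 1: Count positive crossings (+1).
Positive crossings: 6
Step 2: Count negative crossings (-1).
Negative crossings: 1
Step 3: Writhe = (positive) - (negative)
w = 6 - 1 = 5
Step 4: |w| = 5, and w is positive

5


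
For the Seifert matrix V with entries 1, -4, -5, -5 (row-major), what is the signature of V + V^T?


Step 1: V + V^T = [[2, -9], [-9, -10]]
Step 2: trace = -8, det = -101
Step 3: Discriminant = (-8)^2 - 4*(-101) = 468
Step 4: Eigenvalues: 6.81665, -14.8167
Step 5: Signature = (# positive eigenvalues) - (# negative eigenvalues) = 0

0


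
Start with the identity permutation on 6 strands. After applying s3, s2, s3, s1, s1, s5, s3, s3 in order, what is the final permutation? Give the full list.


Starting with identity [1, 2, 3, 4, 5, 6].
Apply generators in sequence:
  After s3: [1, 2, 4, 3, 5, 6]
  After s2: [1, 4, 2, 3, 5, 6]
  After s3: [1, 4, 3, 2, 5, 6]
  After s1: [4, 1, 3, 2, 5, 6]
  After s1: [1, 4, 3, 2, 5, 6]
  After s5: [1, 4, 3, 2, 6, 5]
  After s3: [1, 4, 2, 3, 6, 5]
  After s3: [1, 4, 3, 2, 6, 5]
Final permutation: [1, 4, 3, 2, 6, 5]

[1, 4, 3, 2, 6, 5]


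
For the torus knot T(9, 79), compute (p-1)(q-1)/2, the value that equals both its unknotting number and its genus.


For a torus knot T(p,q), both the unknotting number and genus equal (p-1)(q-1)/2.
= (9-1)(79-1)/2
= 8*78/2
= 624/2 = 312

312


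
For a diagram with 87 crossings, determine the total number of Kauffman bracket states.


Each crossing contributes 2 choices (A-smoothing or B-smoothing).
Total states = 2^87 = 154742504910672534362390528

154742504910672534362390528


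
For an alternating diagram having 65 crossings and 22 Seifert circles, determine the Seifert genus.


For alternating knots, g = (c - s + 1)/2.
= (65 - 22 + 1)/2
= 44/2 = 22

22


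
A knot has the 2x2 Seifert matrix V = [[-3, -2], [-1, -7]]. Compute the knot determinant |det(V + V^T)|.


Step 1: Form V + V^T where V = [[-3, -2], [-1, -7]]
  V^T = [[-3, -1], [-2, -7]]
  V + V^T = [[-6, -3], [-3, -14]]
Step 2: det(V + V^T) = (-6)*(-14) - (-3)*(-3)
  = 84 - 9 = 75
Step 3: Knot determinant = |det(V + V^T)| = |75| = 75

75


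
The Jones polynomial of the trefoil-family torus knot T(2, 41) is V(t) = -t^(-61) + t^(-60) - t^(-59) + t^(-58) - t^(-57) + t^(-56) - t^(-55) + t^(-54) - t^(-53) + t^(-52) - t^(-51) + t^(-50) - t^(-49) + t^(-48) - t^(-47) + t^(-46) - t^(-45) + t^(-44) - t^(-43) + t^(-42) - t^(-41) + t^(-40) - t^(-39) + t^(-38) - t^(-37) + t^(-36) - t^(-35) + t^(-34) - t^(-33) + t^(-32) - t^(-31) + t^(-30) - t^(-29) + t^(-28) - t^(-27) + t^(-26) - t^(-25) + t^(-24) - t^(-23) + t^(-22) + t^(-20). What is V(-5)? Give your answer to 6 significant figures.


Substituting t = -5 into V(t) = -t^(-61) + t^(-60) - t^(-59) + t^(-58) - t^(-57) + t^(-56) - t^(-55) + t^(-54) - t^(-53) + t^(-52) - t^(-51) + t^(-50) - t^(-49) + t^(-48) - t^(-47) + t^(-46) - t^(-45) + t^(-44) - t^(-43) + t^(-42) - t^(-41) + t^(-40) - t^(-39) + t^(-38) - t^(-37) + t^(-36) - t^(-35) + t^(-34) - t^(-33) + t^(-32) - t^(-31) + t^(-30) - t^(-29) + t^(-28) - t^(-27) + t^(-26) - t^(-25) + t^(-24) - t^(-23) + t^(-22) + t^(-20):
  (-)t^(-61) = 2.30584e-43
  (+)t^(-60) = 1.15292e-42
  (-)t^(-59) = 5.76461e-42
  (+)t^(-58) = 2.8823e-41
  (-)t^(-57) = 1.44115e-40
  (+)t^(-56) = 7.20576e-40
  (-)t^(-55) = 3.60288e-39
  (+)t^(-54) = 1.80144e-38
  (-)t^(-53) = 9.0072e-38
  (+)t^(-52) = 4.5036e-37
  (-)t^(-51) = 2.2518e-36
  (+)t^(-50) = 1.1259e-35
  (-)t^(-49) = 5.6295e-35
  (+)t^(-48) = 2.81475e-34
  (-)t^(-47) = 1.40737e-33
  (+)t^(-46) = 7.03687e-33
  (-)t^(-45) = 3.51844e-32
  (+)t^(-44) = 1.75922e-31
  (-)t^(-43) = 8.79609e-31
  (+)t^(-42) = 4.39805e-30
  (-)t^(-41) = 2.19902e-29
  (+)t^(-40) = 1.09951e-28
  (-)t^(-39) = 5.49756e-28
  (+)t^(-38) = 2.74878e-27
  (-)t^(-37) = 1.37439e-26
  (+)t^(-36) = 6.87195e-26
  (-)t^(-35) = 3.43597e-25
  (+)t^(-34) = 1.71799e-24
  (-)t^(-33) = 8.58993e-24
  (+)t^(-32) = 4.29497e-23
  (-)t^(-31) = 2.14748e-22
  (+)t^(-30) = 1.07374e-21
  (-)t^(-29) = 5.36871e-21
  (+)t^(-28) = 2.68435e-20
  (-)t^(-27) = 1.34218e-19
  (+)t^(-26) = 6.71089e-19
  (-)t^(-25) = 3.35544e-18
  (+)t^(-24) = 1.67772e-17
  (-)t^(-23) = 8.38861e-17
  (+)t^(-22) = 4.1943e-16
  (+)t^(-20) = 1.04858e-14
Sum = (2.30584e-43) + (1.15292e-42) + (5.76461e-42) + (2.8823e-41) + (1.44115e-40) + (7.20576e-40) + (3.60288e-39) + (1.80144e-38) + (9.0072e-38) + (4.5036e-37) + (2.2518e-36) + (1.1259e-35) + (5.6295e-35) + (2.81475e-34) + (1.40737e-33) + (7.03687e-33) + (3.51844e-32) + (1.75922e-31) + (8.79609e-31) + (4.39805e-30) + (2.19902e-29) + (1.09951e-28) + (5.49756e-28) + (2.74878e-27) + (1.37439e-26) + (6.87195e-26) + (3.43597e-25) + (1.71799e-24) + (8.58993e-24) + (4.29497e-23) + (2.14748e-22) + (1.07374e-21) + (5.36871e-21) + (2.68435e-20) + (1.34218e-19) + (6.71089e-19) + (3.35544e-18) + (1.67772e-17) + (8.38861e-17) + (4.1943e-16) + (1.04858e-14)
= 1.1010048e-14
Rounded to 6 significant figures: 1.101e-14

1.101e-14


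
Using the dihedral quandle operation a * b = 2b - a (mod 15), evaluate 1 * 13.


1 * 13 = 2*13 - 1 mod 15
= 26 - 1 mod 15
= 25 mod 15 = 10

10


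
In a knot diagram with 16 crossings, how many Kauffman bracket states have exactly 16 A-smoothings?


We choose which 16 of 16 crossings get A-smoothings.
C(16, 16) = 16! / (16! * 0!)
= 1

1


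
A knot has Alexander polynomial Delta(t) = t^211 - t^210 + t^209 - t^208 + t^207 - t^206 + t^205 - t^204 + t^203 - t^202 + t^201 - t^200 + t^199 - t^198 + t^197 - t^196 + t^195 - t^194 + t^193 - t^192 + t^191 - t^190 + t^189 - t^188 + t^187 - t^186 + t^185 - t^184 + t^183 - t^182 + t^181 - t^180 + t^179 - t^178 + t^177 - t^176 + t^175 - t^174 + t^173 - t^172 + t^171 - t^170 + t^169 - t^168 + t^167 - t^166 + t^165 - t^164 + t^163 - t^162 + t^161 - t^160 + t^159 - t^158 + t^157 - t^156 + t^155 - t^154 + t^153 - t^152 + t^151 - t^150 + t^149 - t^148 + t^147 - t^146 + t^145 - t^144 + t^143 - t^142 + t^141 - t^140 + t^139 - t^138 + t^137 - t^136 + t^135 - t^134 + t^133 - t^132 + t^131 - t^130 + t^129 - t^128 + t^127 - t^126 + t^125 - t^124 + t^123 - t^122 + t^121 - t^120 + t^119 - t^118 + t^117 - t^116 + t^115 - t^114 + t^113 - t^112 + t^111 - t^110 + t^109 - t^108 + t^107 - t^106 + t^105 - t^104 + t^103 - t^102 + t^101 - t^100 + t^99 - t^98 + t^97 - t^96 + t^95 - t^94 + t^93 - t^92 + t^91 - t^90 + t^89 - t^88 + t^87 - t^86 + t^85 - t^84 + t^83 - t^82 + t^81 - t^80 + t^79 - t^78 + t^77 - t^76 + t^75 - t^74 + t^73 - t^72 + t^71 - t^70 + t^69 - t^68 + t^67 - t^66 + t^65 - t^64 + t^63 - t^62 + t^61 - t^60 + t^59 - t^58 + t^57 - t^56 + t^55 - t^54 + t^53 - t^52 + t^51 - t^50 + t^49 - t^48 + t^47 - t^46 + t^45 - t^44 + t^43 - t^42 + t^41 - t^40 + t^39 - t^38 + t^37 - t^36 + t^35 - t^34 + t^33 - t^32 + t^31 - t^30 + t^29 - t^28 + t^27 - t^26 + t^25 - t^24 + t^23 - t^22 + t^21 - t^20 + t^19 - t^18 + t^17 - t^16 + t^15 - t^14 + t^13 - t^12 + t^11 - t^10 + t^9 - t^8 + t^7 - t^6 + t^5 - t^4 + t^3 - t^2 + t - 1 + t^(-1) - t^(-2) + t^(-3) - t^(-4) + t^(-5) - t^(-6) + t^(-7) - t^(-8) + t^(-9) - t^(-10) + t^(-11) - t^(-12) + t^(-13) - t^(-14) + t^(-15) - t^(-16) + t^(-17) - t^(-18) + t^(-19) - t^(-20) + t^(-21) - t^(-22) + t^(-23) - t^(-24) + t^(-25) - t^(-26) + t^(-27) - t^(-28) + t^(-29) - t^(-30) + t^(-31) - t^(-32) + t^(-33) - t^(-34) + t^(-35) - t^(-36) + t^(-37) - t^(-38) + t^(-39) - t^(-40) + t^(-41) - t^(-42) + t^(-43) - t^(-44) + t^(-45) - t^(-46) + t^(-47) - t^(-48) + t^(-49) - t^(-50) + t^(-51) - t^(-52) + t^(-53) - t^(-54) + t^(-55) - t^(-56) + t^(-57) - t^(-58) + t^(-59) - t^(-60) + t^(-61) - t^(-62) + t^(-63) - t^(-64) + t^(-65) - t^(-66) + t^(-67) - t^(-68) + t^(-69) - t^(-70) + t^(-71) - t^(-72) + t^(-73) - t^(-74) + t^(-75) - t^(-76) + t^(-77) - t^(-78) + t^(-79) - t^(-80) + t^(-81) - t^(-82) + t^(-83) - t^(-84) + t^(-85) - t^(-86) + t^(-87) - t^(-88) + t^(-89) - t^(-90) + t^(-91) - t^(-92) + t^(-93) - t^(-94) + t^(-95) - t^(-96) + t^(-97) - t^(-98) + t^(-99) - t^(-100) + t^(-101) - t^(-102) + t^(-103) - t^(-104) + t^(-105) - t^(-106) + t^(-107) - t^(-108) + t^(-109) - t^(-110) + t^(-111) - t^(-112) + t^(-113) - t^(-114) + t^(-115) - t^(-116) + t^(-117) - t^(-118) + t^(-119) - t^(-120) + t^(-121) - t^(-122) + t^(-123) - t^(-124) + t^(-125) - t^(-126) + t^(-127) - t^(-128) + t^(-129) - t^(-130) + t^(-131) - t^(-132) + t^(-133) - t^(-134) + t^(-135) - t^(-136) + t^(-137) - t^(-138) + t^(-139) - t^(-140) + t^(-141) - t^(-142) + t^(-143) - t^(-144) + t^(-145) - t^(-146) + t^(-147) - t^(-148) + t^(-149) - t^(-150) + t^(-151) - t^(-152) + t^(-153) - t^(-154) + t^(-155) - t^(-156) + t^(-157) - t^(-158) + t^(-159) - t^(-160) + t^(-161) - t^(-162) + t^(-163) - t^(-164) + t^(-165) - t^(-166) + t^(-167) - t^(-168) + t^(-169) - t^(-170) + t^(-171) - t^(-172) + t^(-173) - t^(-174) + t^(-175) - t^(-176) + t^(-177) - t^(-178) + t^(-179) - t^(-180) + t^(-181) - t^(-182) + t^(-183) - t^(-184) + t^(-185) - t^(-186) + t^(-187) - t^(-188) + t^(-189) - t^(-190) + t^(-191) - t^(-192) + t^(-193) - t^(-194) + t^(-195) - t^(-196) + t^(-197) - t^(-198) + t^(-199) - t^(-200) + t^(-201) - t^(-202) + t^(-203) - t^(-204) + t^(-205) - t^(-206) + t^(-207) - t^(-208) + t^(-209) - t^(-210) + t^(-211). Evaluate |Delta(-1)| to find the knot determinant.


Step 1: The polynomial has 423 terms with alternating signs, exponents from 211 down to -211.
Step 2: Substitute t = -1. The i-th term has coefficient (-1)^i and exponent (m-i),
  so its value is (-1)^i * (-1)^(m-i) = (-1)^m = -1 for every i.
Step 3: All 423 terms equal -1, so Delta(-1) = 423 * (-1) = -423
Step 4: |Delta(-1)| = 423

423


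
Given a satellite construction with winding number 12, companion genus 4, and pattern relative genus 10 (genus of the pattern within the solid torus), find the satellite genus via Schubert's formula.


Schubert: g(satellite) = g_rel(pattern) + |winding| * g(companion),
where g_rel(pattern) is the genus of the pattern relative to the solid torus.
= 10 + 12 * 4
= 10 + 48 = 58

58


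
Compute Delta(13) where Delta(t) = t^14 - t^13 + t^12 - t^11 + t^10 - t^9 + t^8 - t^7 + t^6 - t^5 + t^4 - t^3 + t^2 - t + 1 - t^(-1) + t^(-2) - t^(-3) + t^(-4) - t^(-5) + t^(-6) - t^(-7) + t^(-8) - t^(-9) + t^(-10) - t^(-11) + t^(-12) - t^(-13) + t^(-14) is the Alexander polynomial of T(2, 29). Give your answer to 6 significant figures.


Substituting t = 13 into Delta(t) = t^14 - t^13 + t^12 - t^11 + t^10 - t^9 + t^8 - t^7 + t^6 - t^5 + t^4 - t^3 + t^2 - t + 1 - t^(-1) + t^(-2) - t^(-3) + t^(-4) - t^(-5) + t^(-6) - t^(-7) + t^(-8) - t^(-9) + t^(-10) - t^(-11) + t^(-12) - t^(-13) + t^(-14):
Term values: (3937376385699289) + (-302875106592253) + (23298085122481) + (-1792160394037) + (137858491849) + (-10604499373) + (815730721) + (-62748517) + (4826809) + (-371293) + (28561) + (-2197) + (169) + (-13) + (1) + (-0.0769231) + (0.00591716) + (-0.000455166) + (3.50128e-05) + (-2.69329e-06) + (2.07176e-07) + (-1.59366e-08) + (1.22589e-09) + (-9.42996e-11) + (7.25382e-12) + (-5.57986e-13) + (4.2922e-14) + (-3.30169e-15) + (2.53976e-16)
Sum = 3.656135215e+15
Rounded to 6 significant figures: 3.65614e+15

3.65614e+15


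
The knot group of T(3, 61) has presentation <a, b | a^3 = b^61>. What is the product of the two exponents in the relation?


The relation is a^3 = b^61.
Product of exponents = 3 * 61
= 183

183


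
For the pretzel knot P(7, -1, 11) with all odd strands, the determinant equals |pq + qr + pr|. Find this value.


Step 1: Compute pq + qr + pr.
pq = 7*(-1) = -7
qr = (-1)*11 = -11
pr = 7*11 = 77
pq + qr + pr = -7 + (-11) + 77 = 59
Step 2: Take absolute value.
det(P(7,-1,11)) = |59| = 59

59


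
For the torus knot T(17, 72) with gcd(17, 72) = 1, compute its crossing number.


For a torus knot T(p, q) with gcd(p,q)=1,
the crossing number is min(p*(q-1), q*(p-1)).
p*(q-1) = 17*71 = 1207
q*(p-1) = 72*16 = 1152
min(1207, 1152) = 1152

1152


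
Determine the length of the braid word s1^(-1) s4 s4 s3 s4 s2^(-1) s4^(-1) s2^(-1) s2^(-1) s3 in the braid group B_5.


The word length counts the number of generators (including inverses).
Listing each generator: s1^(-1), s4, s4, s3, s4, s2^(-1), s4^(-1), s2^(-1), s2^(-1), s3
There are 10 generators in this braid word.

10


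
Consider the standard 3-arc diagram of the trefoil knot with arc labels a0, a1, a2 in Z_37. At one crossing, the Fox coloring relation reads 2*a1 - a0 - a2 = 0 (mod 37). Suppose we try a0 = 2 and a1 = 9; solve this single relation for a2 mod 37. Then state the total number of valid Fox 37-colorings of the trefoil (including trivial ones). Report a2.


Step 1: Apply the given crossing relation 2*a1 - a0 - a2 = 0 (mod 37).
  a2 = 2*a1 - a0 mod 37
  a2 = 2*9 - 2 mod 37
  a2 = 18 - 2 mod 37
  a2 = 16 mod 37 = 16
Step 2: The trefoil has determinant 3.
  Number of Fox p-colorings (p prime) is p^2 if p = 3, else p.
  Since 37 does not divide 3, only trivial (constant) colorings exist.
  (So the trial a0 = 2, a1 = 9 with a0 != a1 does NOT extend to a valid coloring of the whole trefoil: the other two crossing relations require 3*(a1 - a0) = 0 (mod 37), which fails.)
  Total colorings = 37
Step 3: a2 = 16, total Fox 37-colorings = 37

16


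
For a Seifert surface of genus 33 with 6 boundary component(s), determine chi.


chi = 2 - 2g - b
= 2 - 2*33 - 6
= 2 - 66 - 6 = -70

-70


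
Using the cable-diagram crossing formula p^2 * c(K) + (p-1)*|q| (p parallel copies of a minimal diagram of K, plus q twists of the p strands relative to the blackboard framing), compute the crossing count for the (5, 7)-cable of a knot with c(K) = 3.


Step 1: Each of the c(K) crossings of the companion diagram becomes p*p = p^2 crossings among the p parallel strands, and each of the |q| twists s_1 s_2 ... s_(p-1) adds (p-1) crossings.
  Crossings = p^2 * c(K) + (p-1)*|q|
Step 2: = 5^2 * 3 + (5-1)*7
Step 3: = 25*3 + 4*7
Step 4: = 75 + 28 = 103

103


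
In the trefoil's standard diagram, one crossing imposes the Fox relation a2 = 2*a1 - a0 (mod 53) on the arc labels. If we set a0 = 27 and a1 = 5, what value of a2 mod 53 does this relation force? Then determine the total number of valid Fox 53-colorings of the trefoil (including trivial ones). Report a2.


Step 1: Apply the given crossing relation 2*a1 - a0 - a2 = 0 (mod 53).
  a2 = 2*a1 - a0 mod 53
  a2 = 2*5 - 27 mod 53
  a2 = 10 - 27 mod 53
  a2 = -17 mod 53 = 36
Step 2: The trefoil has determinant 3.
  Number of Fox p-colorings (p prime) is p^2 if p = 3, else p.
  Since 53 does not divide 3, only trivial (constant) colorings exist.
  (So the trial a0 = 27, a1 = 5 with a0 != a1 does NOT extend to a valid coloring of the whole trefoil: the other two crossing relations require 3*(a1 - a0) = 0 (mod 53), which fails.)
  Total colorings = 53
Step 3: a2 = 36, total Fox 53-colorings = 53

36


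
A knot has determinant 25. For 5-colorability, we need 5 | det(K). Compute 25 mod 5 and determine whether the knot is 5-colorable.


Step 1: A knot is p-colorable if and only if p divides its determinant.
Step 2: Compute 25 mod 5.
25 = 5 * 5 + 0
Step 3: 25 mod 5 = 0
Step 4: The knot is 5-colorable: yes

0


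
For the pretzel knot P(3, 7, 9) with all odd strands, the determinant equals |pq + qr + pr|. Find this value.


Step 1: Compute pq + qr + pr.
pq = 3*7 = 21
qr = 7*9 = 63
pr = 3*9 = 27
pq + qr + pr = 21 + 63 + 27 = 111
Step 2: Take absolute value.
det(P(3,7,9)) = |111| = 111

111


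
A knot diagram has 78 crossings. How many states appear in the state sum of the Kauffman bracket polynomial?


Each crossing contributes 2 choices (A-smoothing or B-smoothing).
Total states = 2^78 = 302231454903657293676544

302231454903657293676544


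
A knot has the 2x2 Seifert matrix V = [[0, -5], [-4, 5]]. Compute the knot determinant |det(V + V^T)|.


Step 1: Form V + V^T where V = [[0, -5], [-4, 5]]
  V^T = [[0, -4], [-5, 5]]
  V + V^T = [[0, -9], [-9, 10]]
Step 2: det(V + V^T) = 0*10 - (-9)*(-9)
  = 0 - 81 = -81
Step 3: Knot determinant = |det(V + V^T)| = |-81| = 81

81


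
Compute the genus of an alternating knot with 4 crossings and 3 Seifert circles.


For alternating knots, g = (c - s + 1)/2.
= (4 - 3 + 1)/2
= 2/2 = 1

1


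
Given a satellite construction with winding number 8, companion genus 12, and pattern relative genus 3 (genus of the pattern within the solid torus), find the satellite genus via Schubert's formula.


Schubert: g(satellite) = g_rel(pattern) + |winding| * g(companion),
where g_rel(pattern) is the genus of the pattern relative to the solid torus.
= 3 + 8 * 12
= 3 + 96 = 99

99


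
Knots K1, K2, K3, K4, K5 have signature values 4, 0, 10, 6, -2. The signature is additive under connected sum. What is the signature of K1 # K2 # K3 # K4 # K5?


The signature is additive under connected sum.
signature(K1 # K2 # K3 # K4 # K5) = (4) + (0) + (10) + (6) + (-2)
= 18

18


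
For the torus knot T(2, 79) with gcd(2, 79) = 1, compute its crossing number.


For a torus knot T(p, q) with gcd(p,q)=1,
the crossing number is min(p*(q-1), q*(p-1)).
p*(q-1) = 2*78 = 156
q*(p-1) = 79*1 = 79
min(156, 79) = 79

79


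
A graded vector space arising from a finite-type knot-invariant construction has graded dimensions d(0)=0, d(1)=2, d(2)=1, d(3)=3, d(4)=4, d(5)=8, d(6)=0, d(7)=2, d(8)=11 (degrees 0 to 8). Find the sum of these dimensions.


Total dimension = d(0) + d(1) + ... + d(8)
= 0 + 2 + 1 + 3 + 4 + 8 + 0 + 2 + 11
= 31

31


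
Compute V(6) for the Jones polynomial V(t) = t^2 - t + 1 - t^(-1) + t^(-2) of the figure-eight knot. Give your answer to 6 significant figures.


Substituting t = 6 into V(t) = t^2 - t + 1 - t^(-1) + t^(-2):
  (+)t^(2) = 36
  (-)t^(1) = -6
  (+)t^(0) = 1
  (-)t^(-1) = -0.166667
  (+)t^(-2) = 0.0277778
Sum = (36) + (-6) + (1) + (-0.166667) + (0.0277778)
= 30.86111111
Rounded to 6 significant figures: 30.8611

30.8611


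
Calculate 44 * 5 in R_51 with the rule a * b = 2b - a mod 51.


44 * 5 = 2*5 - 44 mod 51
= 10 - 44 mod 51
= -34 mod 51 = 17

17


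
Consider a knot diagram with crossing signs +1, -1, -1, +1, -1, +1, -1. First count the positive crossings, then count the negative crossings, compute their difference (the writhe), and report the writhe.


Step 1: Count positive crossings (+1).
Positive crossings: 3
Step 2: Count negative crossings (-1).
Negative crossings: 4
Step 3: Writhe = (positive) - (negative)
w = 3 - 4 = -1
Step 4: |w| = 1, and w is negative

-1


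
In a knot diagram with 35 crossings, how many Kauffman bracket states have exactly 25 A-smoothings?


We choose which 25 of 35 crossings get A-smoothings.
C(35, 25) = 35! / (25! * 10!)
= 183579396

183579396


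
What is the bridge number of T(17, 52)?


The bridge number of T(p,q) is min(p,q).
min(17, 52) = 17

17


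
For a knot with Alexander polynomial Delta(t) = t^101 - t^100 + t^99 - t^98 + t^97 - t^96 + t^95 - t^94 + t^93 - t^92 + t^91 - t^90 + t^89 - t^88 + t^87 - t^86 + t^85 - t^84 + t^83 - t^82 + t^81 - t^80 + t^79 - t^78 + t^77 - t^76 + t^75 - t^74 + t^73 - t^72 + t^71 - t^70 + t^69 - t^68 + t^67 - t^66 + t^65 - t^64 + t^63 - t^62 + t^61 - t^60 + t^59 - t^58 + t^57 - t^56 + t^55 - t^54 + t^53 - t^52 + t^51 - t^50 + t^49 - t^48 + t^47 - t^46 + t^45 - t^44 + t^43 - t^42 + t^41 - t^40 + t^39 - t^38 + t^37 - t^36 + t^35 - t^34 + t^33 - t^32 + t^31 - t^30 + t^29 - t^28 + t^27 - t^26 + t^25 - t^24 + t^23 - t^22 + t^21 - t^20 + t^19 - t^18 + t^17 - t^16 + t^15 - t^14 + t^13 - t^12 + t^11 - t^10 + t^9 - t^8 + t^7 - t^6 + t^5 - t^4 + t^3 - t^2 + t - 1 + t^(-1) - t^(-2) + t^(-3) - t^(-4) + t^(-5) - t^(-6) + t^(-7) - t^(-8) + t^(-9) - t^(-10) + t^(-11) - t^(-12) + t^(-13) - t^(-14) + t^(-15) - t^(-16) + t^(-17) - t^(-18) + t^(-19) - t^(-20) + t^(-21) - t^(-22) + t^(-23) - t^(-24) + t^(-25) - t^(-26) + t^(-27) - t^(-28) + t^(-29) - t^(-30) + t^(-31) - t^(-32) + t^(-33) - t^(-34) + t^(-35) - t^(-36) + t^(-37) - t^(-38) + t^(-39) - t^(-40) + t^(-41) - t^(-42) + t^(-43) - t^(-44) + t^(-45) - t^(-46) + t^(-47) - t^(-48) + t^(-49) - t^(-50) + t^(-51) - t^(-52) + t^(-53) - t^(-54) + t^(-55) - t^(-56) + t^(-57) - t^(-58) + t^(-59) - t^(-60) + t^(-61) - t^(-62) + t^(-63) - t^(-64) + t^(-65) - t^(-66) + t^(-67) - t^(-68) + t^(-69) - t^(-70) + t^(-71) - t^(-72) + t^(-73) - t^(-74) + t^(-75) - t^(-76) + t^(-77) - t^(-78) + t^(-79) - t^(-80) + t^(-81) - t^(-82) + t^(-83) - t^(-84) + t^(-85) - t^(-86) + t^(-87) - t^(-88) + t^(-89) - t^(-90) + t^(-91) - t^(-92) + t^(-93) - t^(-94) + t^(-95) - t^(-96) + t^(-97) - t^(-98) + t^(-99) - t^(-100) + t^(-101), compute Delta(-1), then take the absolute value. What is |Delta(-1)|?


Step 1: The polynomial has 203 terms with alternating signs, exponents from 101 down to -101.
Step 2: Substitute t = -1. The i-th term has coefficient (-1)^i and exponent (m-i),
  so its value is (-1)^i * (-1)^(m-i) = (-1)^m = -1 for every i.
Step 3: All 203 terms equal -1, so Delta(-1) = 203 * (-1) = -203
Step 4: |Delta(-1)| = 203

203


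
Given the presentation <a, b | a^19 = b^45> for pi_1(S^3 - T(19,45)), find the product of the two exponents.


The relation is a^19 = b^45.
Product of exponents = 19 * 45
= 855

855


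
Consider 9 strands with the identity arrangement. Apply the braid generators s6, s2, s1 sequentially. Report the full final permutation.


Starting with identity [1, 2, 3, 4, 5, 6, 7, 8, 9].
Apply generators in sequence:
  After s6: [1, 2, 3, 4, 5, 7, 6, 8, 9]
  After s2: [1, 3, 2, 4, 5, 7, 6, 8, 9]
  After s1: [3, 1, 2, 4, 5, 7, 6, 8, 9]
Final permutation: [3, 1, 2, 4, 5, 7, 6, 8, 9]

[3, 1, 2, 4, 5, 7, 6, 8, 9]


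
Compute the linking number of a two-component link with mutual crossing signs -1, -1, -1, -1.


Step 1: Count positive crossings: 0
Step 2: Count negative crossings: 4
Step 3: Sum of signs = 0 - 4 = -4
Step 4: Linking number = sum/2 = -4/2 = -2

-2


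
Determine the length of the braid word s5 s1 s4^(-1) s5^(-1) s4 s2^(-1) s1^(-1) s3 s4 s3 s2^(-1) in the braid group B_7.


The word length counts the number of generators (including inverses).
Listing each generator: s5, s1, s4^(-1), s5^(-1), s4, s2^(-1), s1^(-1), s3, s4, s3, s2^(-1)
There are 11 generators in this braid word.

11


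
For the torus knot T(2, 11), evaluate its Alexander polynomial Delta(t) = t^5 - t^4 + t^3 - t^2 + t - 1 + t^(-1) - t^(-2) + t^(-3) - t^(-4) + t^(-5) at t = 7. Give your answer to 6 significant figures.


Substituting t = 7 into Delta(t) = t^5 - t^4 + t^3 - t^2 + t - 1 + t^(-1) - t^(-2) + t^(-3) - t^(-4) + t^(-5):
Term values: (16807) + (-2401) + (343) + (-49) + (7) + (-1) + (0.142857) + (-0.0204082) + (0.00291545) + (-0.000416493) + (5.9499e-05)
Sum = 14706.12501
Rounded to 6 significant figures: 14706.1

14706.1


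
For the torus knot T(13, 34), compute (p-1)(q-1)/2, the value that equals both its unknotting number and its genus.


For a torus knot T(p,q), both the unknotting number and genus equal (p-1)(q-1)/2.
= (13-1)(34-1)/2
= 12*33/2
= 396/2 = 198

198


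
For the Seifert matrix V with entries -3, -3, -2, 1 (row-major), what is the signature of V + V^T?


Step 1: V + V^T = [[-6, -5], [-5, 2]]
Step 2: trace = -4, det = -37
Step 3: Discriminant = (-4)^2 - 4*(-37) = 164
Step 4: Eigenvalues: 4.40312, -8.40312
Step 5: Signature = (# positive eigenvalues) - (# negative eigenvalues) = 0

0


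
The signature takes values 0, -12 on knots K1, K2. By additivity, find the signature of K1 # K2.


The signature is additive under connected sum.
signature(K1 # K2) = (0) + (-12)
= -12

-12


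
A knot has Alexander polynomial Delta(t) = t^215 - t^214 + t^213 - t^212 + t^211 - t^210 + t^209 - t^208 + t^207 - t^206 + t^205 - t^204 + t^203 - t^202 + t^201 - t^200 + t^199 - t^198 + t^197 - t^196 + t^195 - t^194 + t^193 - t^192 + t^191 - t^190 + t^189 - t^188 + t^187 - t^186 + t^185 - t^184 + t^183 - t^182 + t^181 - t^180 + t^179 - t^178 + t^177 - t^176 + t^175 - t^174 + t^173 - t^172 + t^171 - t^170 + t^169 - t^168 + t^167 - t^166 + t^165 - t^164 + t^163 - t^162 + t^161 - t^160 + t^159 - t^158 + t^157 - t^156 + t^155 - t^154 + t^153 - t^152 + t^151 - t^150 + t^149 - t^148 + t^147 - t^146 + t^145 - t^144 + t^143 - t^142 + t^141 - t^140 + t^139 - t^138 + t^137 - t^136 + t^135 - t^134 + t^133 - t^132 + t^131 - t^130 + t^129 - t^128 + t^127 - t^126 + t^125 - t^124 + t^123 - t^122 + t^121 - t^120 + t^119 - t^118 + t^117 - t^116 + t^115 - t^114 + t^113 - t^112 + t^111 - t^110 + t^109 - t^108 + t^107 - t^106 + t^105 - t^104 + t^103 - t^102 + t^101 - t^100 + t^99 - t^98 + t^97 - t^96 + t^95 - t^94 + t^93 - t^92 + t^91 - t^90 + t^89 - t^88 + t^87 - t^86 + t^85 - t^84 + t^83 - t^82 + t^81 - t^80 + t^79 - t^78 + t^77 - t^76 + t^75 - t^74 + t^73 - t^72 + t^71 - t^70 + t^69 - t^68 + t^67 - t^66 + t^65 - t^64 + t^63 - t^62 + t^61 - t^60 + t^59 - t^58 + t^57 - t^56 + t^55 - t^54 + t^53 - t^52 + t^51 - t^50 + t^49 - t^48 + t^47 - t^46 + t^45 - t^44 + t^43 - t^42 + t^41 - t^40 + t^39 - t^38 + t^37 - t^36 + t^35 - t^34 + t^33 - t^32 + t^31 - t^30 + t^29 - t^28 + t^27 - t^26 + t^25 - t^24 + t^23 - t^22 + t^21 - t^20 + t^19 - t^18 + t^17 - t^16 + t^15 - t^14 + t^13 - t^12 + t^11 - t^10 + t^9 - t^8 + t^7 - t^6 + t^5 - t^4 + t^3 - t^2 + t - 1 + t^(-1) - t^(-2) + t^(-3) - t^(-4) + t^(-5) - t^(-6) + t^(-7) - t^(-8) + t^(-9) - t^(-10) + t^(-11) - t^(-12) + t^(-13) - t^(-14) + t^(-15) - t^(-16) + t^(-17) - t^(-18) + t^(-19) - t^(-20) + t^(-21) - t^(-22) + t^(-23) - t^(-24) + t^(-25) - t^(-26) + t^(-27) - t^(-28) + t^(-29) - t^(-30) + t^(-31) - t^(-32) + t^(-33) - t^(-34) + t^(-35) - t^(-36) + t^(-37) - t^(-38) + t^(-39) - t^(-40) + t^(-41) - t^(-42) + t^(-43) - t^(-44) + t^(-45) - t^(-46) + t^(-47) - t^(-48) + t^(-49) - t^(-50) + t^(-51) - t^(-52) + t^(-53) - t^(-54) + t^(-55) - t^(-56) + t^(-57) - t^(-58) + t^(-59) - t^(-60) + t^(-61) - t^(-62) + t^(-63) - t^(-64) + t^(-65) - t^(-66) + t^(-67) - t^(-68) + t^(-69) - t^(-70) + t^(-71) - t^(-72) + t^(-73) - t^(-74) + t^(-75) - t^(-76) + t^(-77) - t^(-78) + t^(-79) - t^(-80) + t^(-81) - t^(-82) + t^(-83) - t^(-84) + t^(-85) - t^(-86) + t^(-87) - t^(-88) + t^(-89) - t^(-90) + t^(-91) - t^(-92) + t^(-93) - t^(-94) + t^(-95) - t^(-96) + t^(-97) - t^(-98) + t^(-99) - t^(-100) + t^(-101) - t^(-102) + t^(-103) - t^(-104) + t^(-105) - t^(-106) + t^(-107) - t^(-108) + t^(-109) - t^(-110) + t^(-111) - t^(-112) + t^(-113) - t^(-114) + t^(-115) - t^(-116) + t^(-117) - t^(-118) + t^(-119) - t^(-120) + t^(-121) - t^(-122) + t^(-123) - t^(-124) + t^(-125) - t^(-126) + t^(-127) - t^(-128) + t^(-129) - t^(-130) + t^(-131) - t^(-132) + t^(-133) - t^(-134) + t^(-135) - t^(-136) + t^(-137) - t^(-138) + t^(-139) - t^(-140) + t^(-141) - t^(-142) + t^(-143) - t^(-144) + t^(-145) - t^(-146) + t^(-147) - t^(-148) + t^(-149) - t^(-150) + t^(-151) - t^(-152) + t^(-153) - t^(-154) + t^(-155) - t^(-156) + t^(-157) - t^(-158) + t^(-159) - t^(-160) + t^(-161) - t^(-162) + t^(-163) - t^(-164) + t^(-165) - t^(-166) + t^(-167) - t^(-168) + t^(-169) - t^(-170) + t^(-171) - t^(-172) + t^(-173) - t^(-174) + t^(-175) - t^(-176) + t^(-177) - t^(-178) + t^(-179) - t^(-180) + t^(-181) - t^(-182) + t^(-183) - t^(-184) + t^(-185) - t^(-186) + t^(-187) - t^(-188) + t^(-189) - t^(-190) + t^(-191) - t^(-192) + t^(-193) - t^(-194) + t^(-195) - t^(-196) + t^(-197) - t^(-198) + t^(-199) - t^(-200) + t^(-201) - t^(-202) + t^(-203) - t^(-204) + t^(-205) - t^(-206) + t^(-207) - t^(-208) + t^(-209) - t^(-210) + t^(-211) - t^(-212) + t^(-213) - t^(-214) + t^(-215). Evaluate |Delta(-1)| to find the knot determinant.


Step 1: The polynomial has 431 terms with alternating signs, exponents from 215 down to -215.
Step 2: Substitute t = -1. The i-th term has coefficient (-1)^i and exponent (m-i),
  so its value is (-1)^i * (-1)^(m-i) = (-1)^m = -1 for every i.
Step 3: All 431 terms equal -1, so Delta(-1) = 431 * (-1) = -431
Step 4: |Delta(-1)| = 431

431
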